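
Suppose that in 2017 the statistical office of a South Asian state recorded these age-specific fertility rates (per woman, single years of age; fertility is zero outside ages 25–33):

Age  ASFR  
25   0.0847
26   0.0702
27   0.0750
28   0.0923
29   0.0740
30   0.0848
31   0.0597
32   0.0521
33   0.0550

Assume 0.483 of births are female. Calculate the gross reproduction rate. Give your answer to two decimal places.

0.31

Proportion female at birth = 0.483.
Sum of ASFRs = 0.0847 + 0.0702 + 0.0750 + 0.0923 + 0.0740 + 0.0848 + 0.0597 + 0.0521 + 0.0550 = 0.6478
TFR = 0.6478
GRR = 0.483 × 0.6478 = 0.31289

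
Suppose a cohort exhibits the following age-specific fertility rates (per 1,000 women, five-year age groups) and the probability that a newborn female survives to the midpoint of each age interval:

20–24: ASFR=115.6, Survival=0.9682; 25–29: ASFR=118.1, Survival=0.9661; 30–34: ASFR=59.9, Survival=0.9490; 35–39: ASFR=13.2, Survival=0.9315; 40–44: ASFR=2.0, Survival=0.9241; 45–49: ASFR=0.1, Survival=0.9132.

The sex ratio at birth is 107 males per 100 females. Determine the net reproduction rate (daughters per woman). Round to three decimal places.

0.718

Proportion female at birth = 100 / (100 + 107) = 0.48309.
Weighting each age-specific rate by interval width and survival:
  20–24: 5 × 115.6/1000 × 0.9682 = 0.55962
  25–29: 5 × 118.1/1000 × 0.9661 = 0.57048
  30–34: 5 × 59.9/1000 × 0.9490 = 0.28423
  35–39: 5 × 13.2/1000 × 0.9315 = 0.06148
  40–44: 5 × 2.0/1000 × 0.9241 = 0.00924
  45–49: 5 × 0.1/1000 × 0.9132 = 0.00046
Sum = 1.48551
NRR = 0.48309 × 1.48551 = 0.71764
With NRR below 1 the population is below replacement fertility.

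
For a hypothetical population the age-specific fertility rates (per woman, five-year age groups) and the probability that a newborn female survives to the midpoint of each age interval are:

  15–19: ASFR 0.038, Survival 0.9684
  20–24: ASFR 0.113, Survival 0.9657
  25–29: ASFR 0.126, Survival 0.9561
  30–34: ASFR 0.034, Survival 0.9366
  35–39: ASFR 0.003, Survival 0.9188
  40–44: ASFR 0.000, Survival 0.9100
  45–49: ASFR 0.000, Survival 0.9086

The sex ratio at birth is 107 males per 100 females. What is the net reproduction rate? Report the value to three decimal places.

0.727

Proportion female at birth = 100 / (100 + 107) = 0.48309.
Survival-weighted fertility by age (5·fₓ·Sₓ):
  15–19: 5 × 0.038 × 0.9684 = 0.18400
  20–24: 5 × 0.113 × 0.9657 = 0.54562
  25–29: 5 × 0.126 × 0.9561 = 0.60234
  30–34: 5 × 0.034 × 0.9366 = 0.15922
  35–39: 5 × 0.003 × 0.9188 = 0.01378
  40–44: 5 × 0.000 × 0.9100 = 0.00000
  45–49: 5 × 0.000 × 0.9086 = 0.00000
Sum = 1.50496
NRR = 0.48309 × 1.50496 = 0.72703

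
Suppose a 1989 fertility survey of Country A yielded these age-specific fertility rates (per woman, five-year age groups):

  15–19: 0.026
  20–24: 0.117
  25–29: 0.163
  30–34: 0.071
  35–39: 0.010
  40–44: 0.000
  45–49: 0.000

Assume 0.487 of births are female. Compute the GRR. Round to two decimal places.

Proportion female at birth = 0.487.
Sum of ASFRs = 0.026 + 0.117 + 0.163 + 0.071 + 0.010 + 0.000 + 0.000 = 0.387
TFR = 5 × 0.387 = 1.935
GRR = 0.487 × 1.935 = 0.94235

0.94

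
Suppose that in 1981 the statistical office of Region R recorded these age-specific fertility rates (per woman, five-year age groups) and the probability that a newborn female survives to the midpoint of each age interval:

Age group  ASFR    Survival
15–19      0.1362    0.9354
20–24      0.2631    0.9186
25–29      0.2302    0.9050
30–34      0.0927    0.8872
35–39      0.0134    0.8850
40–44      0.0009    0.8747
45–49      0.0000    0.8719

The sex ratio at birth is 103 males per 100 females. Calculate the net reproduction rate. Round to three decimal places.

1.656

Proportion female at birth = 100 / (100 + 103) = 0.49261.
Weighting each age-specific rate by interval width and survival:
  15–19: 5 × 0.1362 × 0.9354 = 0.63701
  20–24: 5 × 0.2631 × 0.9186 = 1.20842
  25–29: 5 × 0.2302 × 0.9050 = 1.04166
  30–34: 5 × 0.0927 × 0.8872 = 0.41122
  35–39: 5 × 0.0134 × 0.8850 = 0.05930
  40–44: 5 × 0.0009 × 0.8747 = 0.00394
  45–49: 5 × 0.0000 × 0.8719 = 0.00000
Sum = 3.36155
NRR = 0.49261 × 3.36155 = 1.65593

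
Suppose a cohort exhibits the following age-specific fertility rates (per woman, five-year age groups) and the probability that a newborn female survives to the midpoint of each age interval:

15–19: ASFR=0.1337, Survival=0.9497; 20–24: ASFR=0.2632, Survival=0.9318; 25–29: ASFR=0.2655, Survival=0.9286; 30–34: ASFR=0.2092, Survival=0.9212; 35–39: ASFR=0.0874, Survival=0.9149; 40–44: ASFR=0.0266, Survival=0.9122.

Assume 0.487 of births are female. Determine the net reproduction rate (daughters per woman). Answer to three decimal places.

2.230

Proportion female at birth = 0.487.
Each age group contributes 5 × ASFR × survival:
  15–19: 5 × 0.1337 × 0.9497 = 0.63487
  20–24: 5 × 0.2632 × 0.9318 = 1.22625
  25–29: 5 × 0.2655 × 0.9286 = 1.23272
  30–34: 5 × 0.2092 × 0.9212 = 0.96358
  35–39: 5 × 0.0874 × 0.9149 = 0.39981
  40–44: 5 × 0.0266 × 0.9122 = 0.12132
Sum = 4.57855
NRR = 0.487 × 4.57855 = 2.22975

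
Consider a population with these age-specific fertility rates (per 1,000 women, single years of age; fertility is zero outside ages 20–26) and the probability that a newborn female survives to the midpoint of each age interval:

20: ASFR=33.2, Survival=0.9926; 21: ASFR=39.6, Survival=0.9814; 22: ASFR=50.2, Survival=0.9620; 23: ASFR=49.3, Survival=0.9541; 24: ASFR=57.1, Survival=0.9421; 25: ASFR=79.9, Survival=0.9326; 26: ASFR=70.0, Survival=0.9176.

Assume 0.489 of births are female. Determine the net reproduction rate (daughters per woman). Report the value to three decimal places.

0.176

Proportion female at birth = 0.489.
Weighting each age-specific rate by interval width and survival:
  20: 1 × 33.2/1000 × 0.9926 = 0.03295
  21: 1 × 39.6/1000 × 0.9814 = 0.03886
  22: 1 × 50.2/1000 × 0.9620 = 0.04829
  23: 1 × 49.3/1000 × 0.9541 = 0.04704
  24: 1 × 57.1/1000 × 0.9421 = 0.05379
  25: 1 × 79.9/1000 × 0.9326 = 0.07451
  26: 1 × 70.0/1000 × 0.9176 = 0.06423
Sum = 0.35967
NRR = 0.489 × 0.35967 = 0.17588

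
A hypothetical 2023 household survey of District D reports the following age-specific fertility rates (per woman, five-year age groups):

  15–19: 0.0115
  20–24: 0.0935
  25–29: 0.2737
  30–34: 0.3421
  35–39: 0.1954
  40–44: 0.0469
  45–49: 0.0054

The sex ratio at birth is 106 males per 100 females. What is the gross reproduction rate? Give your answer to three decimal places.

Proportion female at birth = 100 / (100 + 106) = 0.48544.
Sum of ASFRs = 0.0115 + 0.0935 + 0.2737 + 0.3421 + 0.1954 + 0.0469 + 0.0054 = 0.9685
TFR = 5 × 0.9685 = 4.8425
GRR = 0.48544 × 4.8425 = 2.35074

2.351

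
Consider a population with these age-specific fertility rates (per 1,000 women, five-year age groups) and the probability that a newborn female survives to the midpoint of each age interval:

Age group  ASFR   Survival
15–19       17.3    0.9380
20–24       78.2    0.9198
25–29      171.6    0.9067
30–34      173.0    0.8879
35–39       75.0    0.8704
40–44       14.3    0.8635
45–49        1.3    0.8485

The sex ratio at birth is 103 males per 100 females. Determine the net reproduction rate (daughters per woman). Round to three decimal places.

Proportion female at birth = 100 / (100 + 103) = 0.49261.
Per-age-group product (5 × ASFR × survival probability):
  15–19: 5 × 17.3/1000 × 0.9380 = 0.08114
  20–24: 5 × 78.2/1000 × 0.9198 = 0.35964
  25–29: 5 × 171.6/1000 × 0.9067 = 0.77795
  30–34: 5 × 173.0/1000 × 0.8879 = 0.76803
  35–39: 5 × 75.0/1000 × 0.8704 = 0.32640
  40–44: 5 × 14.3/1000 × 0.8635 = 0.06174
  45–49: 5 × 1.3/1000 × 0.8485 = 0.00552
Sum = 2.38042
NRR = 0.49261 × 2.38042 = 1.17262
With NRR above 1 the population is above replacement fertility.

1.173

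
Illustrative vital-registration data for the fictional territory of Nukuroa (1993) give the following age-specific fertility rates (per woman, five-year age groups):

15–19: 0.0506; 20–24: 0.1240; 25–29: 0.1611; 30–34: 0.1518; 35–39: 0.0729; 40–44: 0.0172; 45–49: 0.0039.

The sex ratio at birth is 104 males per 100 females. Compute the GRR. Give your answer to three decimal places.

1.425

Proportion female at birth = 100 / (100 + 104) = 0.49020.
Sum of ASFRs = 0.0506 + 0.1240 + 0.1611 + 0.1518 + 0.0729 + 0.0172 + 0.0039 = 0.5815
TFR = 5 × 0.5815 = 2.9075
GRR = 0.49020 × 2.9075 = 1.42526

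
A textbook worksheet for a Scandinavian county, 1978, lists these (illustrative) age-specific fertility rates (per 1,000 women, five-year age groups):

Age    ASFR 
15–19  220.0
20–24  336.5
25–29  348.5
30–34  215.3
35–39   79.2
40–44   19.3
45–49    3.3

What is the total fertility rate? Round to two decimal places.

Sum of ASFRs = 220.0 + 336.5 + 348.5 + 215.3 + 79.2 + 19.3 + 3.3 = 1222.1
TFR = 5 × 1222.1 / 1000 = 6.1105

6.11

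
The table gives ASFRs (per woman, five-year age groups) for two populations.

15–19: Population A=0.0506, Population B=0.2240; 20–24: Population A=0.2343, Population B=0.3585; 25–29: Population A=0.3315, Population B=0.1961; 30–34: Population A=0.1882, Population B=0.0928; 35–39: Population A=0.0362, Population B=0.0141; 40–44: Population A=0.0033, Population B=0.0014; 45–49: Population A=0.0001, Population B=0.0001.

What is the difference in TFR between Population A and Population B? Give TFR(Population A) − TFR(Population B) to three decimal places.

-0.214

Population A:
  Sum of ASFRs = 0.0506 + 0.2343 + 0.3315 + 0.1882 + 0.0362 + 0.0033 + 0.0001 = 0.8442
  TFR = 5 × 0.8442 = 4.221
Population B:
  Sum of ASFRs = 0.2240 + 0.3585 + 0.1961 + 0.0928 + 0.0141 + 0.0014 + 0.0001 = 0.8870
  TFR = 5 × 0.8870 = 4.435
Difference = 4.221 − 4.435 = -0.214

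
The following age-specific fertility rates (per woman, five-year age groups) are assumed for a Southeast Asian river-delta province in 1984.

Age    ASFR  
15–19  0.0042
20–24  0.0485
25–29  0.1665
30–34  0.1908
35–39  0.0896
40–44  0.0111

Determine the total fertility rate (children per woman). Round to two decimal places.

Sum of ASFRs = 0.0042 + 0.0485 + 0.1665 + 0.1908 + 0.0896 + 0.0111 = 0.5107
TFR = 5 × 0.5107 = 2.5535

2.55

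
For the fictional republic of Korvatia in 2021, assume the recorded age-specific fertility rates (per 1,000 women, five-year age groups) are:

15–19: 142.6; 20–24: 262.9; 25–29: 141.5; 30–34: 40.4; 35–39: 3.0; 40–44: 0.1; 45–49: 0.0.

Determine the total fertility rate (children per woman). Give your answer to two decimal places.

2.95

Sum of ASFRs = 142.6 + 262.9 + 141.5 + 40.4 + 3.0 + 0.1 + 0.0 = 590.5
TFR = 5 × 590.5 / 1000 = 2.9525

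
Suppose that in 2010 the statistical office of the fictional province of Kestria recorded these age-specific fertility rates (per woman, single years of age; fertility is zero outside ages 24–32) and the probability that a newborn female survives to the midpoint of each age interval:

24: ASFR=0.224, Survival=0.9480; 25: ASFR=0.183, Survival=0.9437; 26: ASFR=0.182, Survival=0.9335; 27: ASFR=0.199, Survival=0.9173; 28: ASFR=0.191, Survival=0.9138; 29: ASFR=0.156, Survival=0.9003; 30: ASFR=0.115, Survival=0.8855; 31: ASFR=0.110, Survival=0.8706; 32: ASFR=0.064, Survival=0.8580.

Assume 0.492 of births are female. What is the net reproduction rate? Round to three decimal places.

Proportion female at birth = 0.492.
Weighting each age-specific rate by interval width and survival:
  24: 1 × 0.224 × 0.9480 = 0.21235
  25: 1 × 0.183 × 0.9437 = 0.17270
  26: 1 × 0.182 × 0.9335 = 0.16990
  27: 1 × 0.199 × 0.9173 = 0.18254
  28: 1 × 0.191 × 0.9138 = 0.17454
  29: 1 × 0.156 × 0.9003 = 0.14045
  30: 1 × 0.115 × 0.8855 = 0.10183
  31: 1 × 0.110 × 0.8706 = 0.09577
  32: 1 × 0.064 × 0.8580 = 0.05491
Sum = 1.30499
NRR = 0.492 × 1.30499 = 0.64206
NRR < 1, so the cohort does not fully replace itself.

0.642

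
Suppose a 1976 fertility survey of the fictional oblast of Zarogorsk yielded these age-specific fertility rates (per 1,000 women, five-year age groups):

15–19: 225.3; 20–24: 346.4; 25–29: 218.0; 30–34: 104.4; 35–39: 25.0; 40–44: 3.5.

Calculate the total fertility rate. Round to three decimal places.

4.613

Sum of ASFRs = 225.3 + 346.4 + 218.0 + 104.4 + 25.0 + 3.5 = 922.6
TFR = 5 × 922.6 / 1000 = 4.613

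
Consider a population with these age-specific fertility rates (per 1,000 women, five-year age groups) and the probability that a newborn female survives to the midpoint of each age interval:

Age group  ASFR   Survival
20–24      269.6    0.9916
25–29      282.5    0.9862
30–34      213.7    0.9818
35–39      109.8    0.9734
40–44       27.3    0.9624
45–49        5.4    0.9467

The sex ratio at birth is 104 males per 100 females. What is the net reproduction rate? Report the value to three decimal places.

Proportion female at birth = 100 / (100 + 104) = 0.49020.
Weighting each age-specific rate by interval width and survival:
  20–24: 5 × 269.6/1000 × 0.9916 = 1.33668
  25–29: 5 × 282.5/1000 × 0.9862 = 1.39301
  30–34: 5 × 213.7/1000 × 0.9818 = 1.04905
  35–39: 5 × 109.8/1000 × 0.9734 = 0.53440
  40–44: 5 × 27.3/1000 × 0.9624 = 0.13137
  45–49: 5 × 5.4/1000 × 0.9467 = 0.02556
Sum = 4.47007
NRR = 0.49020 × 4.47007 = 2.19123
NRR > 1, so each generation more than replaces itself.

2.191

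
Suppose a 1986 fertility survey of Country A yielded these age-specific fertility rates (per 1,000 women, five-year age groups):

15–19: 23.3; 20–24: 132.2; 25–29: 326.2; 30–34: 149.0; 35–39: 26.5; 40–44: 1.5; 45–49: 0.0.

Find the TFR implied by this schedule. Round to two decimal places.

3.29

Sum of ASFRs = 23.3 + 132.2 + 326.2 + 149.0 + 26.5 + 1.5 + 0.0 = 658.7
TFR = 5 × 658.7 / 1000 = 3.2935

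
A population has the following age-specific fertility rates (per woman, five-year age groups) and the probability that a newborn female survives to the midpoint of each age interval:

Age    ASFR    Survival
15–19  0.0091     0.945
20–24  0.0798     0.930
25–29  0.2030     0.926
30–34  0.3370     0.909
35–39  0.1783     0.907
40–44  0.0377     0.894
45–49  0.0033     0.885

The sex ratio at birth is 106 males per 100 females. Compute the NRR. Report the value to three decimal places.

Proportion female at birth = 100 / (100 + 106) = 0.48544.
Each age group contributes 5 × ASFR × survival:
  15–19: 5 × 0.0091 × 0.945 = 0.04300
  20–24: 5 × 0.0798 × 0.930 = 0.37107
  25–29: 5 × 0.2030 × 0.926 = 0.93989
  30–34: 5 × 0.3370 × 0.909 = 1.53167
  35–39: 5 × 0.1783 × 0.907 = 0.80859
  40–44: 5 × 0.0377 × 0.894 = 0.16852
  45–49: 5 × 0.0033 × 0.885 = 0.01460
Sum = 3.87734
NRR = 0.48544 × 3.87734 = 1.88222

1.882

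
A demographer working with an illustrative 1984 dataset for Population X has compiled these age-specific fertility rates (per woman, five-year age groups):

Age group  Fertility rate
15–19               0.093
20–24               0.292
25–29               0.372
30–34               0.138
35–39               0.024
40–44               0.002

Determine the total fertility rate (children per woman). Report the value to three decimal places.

Sum of ASFRs = 0.093 + 0.292 + 0.372 + 0.138 + 0.024 + 0.002 = 0.921
TFR = 5 × 0.921 = 4.605

4.605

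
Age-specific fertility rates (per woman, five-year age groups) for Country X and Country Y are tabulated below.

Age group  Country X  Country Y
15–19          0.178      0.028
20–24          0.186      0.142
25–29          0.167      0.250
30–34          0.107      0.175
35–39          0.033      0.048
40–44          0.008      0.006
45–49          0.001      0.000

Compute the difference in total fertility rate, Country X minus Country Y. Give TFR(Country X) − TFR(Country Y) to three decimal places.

Country X:
  Sum of ASFRs = 0.178 + 0.186 + 0.167 + 0.107 + 0.033 + 0.008 + 0.001 = 0.680
  TFR = 5 × 0.680 = 3.4
Country Y:
  Sum of ASFRs = 0.028 + 0.142 + 0.250 + 0.175 + 0.048 + 0.006 + 0.000 = 0.649
  TFR = 5 × 0.649 = 3.245
Difference = 3.4 − 3.245 = 0.155

0.155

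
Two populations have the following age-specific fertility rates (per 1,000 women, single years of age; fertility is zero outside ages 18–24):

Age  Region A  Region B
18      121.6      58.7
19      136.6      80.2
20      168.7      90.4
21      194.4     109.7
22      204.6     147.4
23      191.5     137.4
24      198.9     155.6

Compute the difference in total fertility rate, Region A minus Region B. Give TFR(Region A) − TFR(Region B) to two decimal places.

0.44

Region A:
  Sum of ASFRs = 121.6 + 136.6 + 168.7 + 194.4 + 204.6 + 191.5 + 198.9 = 1216.3
  TFR = 1216.3 / 1000 = 1.2163
Region B:
  Sum of ASFRs = 58.7 + 80.2 + 90.4 + 109.7 + 147.4 + 137.4 + 155.6 = 779.4
  TFR = 779.4 / 1000 = 0.7794
Difference = 1.2163 − 0.7794 = 0.4369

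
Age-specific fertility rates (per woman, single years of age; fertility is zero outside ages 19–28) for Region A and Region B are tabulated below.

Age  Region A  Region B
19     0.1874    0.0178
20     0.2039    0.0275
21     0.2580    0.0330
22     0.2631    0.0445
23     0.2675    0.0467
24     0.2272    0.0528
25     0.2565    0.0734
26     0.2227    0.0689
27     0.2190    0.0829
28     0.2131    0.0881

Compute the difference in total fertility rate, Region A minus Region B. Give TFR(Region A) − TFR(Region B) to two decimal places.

1.78

Region A:
  Sum of ASFRs = 0.1874 + 0.2039 + 0.2580 + 0.2631 + 0.2675 + 0.2272 + 0.2565 + 0.2227 + 0.2190 + 0.2131 = 2.3184
  TFR = 2.3184
Region B:
  Sum of ASFRs = 0.0178 + 0.0275 + 0.0330 + 0.0445 + 0.0467 + 0.0528 + 0.0734 + 0.0689 + 0.0829 + 0.0881 = 0.5356
  TFR = 0.5356
Difference = 2.3184 − 0.5356 = 1.7828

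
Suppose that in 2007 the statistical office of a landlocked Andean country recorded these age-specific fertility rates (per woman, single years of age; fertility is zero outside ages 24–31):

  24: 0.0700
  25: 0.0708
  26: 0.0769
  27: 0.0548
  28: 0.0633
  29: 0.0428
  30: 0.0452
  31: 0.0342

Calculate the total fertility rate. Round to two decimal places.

Sum of ASFRs = 0.0700 + 0.0708 + 0.0769 + 0.0548 + 0.0633 + 0.0428 + 0.0452 + 0.0342 = 0.4580
TFR = 0.458

0.46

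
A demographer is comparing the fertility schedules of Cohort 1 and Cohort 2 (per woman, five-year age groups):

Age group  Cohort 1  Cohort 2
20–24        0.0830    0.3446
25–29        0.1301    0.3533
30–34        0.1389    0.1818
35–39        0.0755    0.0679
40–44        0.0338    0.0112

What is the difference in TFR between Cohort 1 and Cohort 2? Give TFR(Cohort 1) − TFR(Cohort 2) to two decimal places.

-2.49

Cohort 1:
  Sum of ASFRs = 0.0830 + 0.1301 + 0.1389 + 0.0755 + 0.0338 = 0.4613
  TFR = 5 × 0.4613 = 2.3065
Cohort 2:
  Sum of ASFRs = 0.3446 + 0.3533 + 0.1818 + 0.0679 + 0.0112 = 0.9588
  TFR = 5 × 0.9588 = 4.794
Difference = 2.3065 − 4.794 = -2.4875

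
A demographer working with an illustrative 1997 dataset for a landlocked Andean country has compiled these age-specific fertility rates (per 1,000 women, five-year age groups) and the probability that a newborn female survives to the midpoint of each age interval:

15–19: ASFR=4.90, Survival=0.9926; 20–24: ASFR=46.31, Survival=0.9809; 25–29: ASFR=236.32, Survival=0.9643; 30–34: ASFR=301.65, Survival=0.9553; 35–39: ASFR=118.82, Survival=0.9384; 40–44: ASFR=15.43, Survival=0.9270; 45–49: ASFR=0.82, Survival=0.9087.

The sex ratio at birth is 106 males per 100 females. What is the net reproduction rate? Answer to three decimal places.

1.682

Proportion female at birth = 100 / (100 + 106) = 0.48544.
Each age group contributes 5 × ASFR × survival:
  15–19: 5 × 4.90/1000 × 0.9926 = 0.02432
  20–24: 5 × 46.31/1000 × 0.9809 = 0.22713
  25–29: 5 × 236.32/1000 × 0.9643 = 1.13942
  30–34: 5 × 301.65/1000 × 0.9553 = 1.44083
  35–39: 5 × 118.82/1000 × 0.9384 = 0.55750
  40–44: 5 × 15.43/1000 × 0.9270 = 0.07152
  45–49: 5 × 0.82/1000 × 0.9087 = 0.00373
Sum = 3.46445
NRR = 0.48544 × 3.46445 = 1.68178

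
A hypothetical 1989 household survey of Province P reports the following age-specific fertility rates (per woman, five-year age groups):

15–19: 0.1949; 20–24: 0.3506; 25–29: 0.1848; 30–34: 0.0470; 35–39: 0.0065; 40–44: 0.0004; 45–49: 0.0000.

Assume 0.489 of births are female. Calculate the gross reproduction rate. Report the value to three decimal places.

1.917

Proportion female at birth = 0.489.
Sum of ASFRs = 0.1949 + 0.3506 + 0.1848 + 0.0470 + 0.0065 + 0.0004 + 0.0000 = 0.7842
TFR = 5 × 0.7842 = 3.921
GRR = 0.489 × 3.921 = 1.91737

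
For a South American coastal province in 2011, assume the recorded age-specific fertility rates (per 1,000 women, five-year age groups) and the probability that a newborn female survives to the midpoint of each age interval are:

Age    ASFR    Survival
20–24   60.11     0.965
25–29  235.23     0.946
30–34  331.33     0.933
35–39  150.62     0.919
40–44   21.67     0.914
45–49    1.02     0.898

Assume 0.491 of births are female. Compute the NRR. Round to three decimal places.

Proportion female at birth = 0.491.
Per-age-group product (5 × ASFR × survival probability):
  20–24: 5 × 60.11/1000 × 0.965 = 0.29003
  25–29: 5 × 235.23/1000 × 0.946 = 1.11264
  30–34: 5 × 331.33/1000 × 0.933 = 1.54565
  35–39: 5 × 150.62/1000 × 0.919 = 0.69210
  40–44: 5 × 21.67/1000 × 0.914 = 0.09903
  45–49: 5 × 1.02/1000 × 0.898 = 0.00458
Sum = 3.74403
NRR = 0.491 × 3.74403 = 1.83832
NRR > 1, so each generation more than replaces itself.

1.838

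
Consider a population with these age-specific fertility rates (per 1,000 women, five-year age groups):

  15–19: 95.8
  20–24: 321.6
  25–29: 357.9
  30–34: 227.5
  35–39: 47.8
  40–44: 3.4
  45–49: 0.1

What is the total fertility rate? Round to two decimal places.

5.27

Sum of ASFRs = 95.8 + 321.6 + 357.9 + 227.5 + 47.8 + 3.4 + 0.1 = 1054.1
TFR = 5 × 1054.1 / 1000 = 5.2705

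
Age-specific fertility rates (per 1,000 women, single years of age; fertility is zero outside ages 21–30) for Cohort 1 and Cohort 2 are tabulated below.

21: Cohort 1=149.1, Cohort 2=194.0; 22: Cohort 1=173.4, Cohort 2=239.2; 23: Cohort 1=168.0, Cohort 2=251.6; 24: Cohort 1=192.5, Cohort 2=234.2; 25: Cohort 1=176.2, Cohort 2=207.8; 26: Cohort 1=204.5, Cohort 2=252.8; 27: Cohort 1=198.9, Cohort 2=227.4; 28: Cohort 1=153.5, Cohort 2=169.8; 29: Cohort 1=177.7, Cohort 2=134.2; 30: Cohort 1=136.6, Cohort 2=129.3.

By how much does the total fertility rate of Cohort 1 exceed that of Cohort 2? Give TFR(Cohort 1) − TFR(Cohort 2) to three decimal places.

-0.310

Cohort 1:
  Sum of ASFRs = 149.1 + 173.4 + 168.0 + 192.5 + 176.2 + 204.5 + 198.9 + 153.5 + 177.7 + 136.6 = 1730.4
  TFR = 1730.4 / 1000 = 1.7304
Cohort 2:
  Sum of ASFRs = 194.0 + 239.2 + 251.6 + 234.2 + 207.8 + 252.8 + 227.4 + 169.8 + 134.2 + 129.3 = 2040.3
  TFR = 2040.3 / 1000 = 2.0403
Difference = 1.7304 − 2.0403 = -0.3099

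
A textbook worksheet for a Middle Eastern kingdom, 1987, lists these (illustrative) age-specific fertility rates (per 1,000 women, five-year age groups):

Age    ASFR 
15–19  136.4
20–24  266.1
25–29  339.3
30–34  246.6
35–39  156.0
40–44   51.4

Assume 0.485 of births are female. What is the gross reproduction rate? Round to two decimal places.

2.90

Proportion female at birth = 0.485.
Sum of ASFRs = 136.4 + 266.1 + 339.3 + 246.6 + 156.0 + 51.4 = 1195.8
TFR = 5 × 1195.8 / 1000 = 5.979
GRR = 0.485 × 5.979 = 2.89982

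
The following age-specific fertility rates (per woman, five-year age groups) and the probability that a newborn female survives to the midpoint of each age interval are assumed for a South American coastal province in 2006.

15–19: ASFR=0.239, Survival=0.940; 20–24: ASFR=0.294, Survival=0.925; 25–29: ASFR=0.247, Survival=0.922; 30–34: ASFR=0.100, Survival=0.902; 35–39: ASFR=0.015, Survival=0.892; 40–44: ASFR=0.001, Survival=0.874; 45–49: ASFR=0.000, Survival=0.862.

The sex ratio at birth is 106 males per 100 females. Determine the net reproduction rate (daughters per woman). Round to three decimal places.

Proportion female at birth = 100 / (100 + 106) = 0.48544.
Per-age-group product (5 × ASFR × survival probability):
  15–19: 5 × 0.239 × 0.940 = 1.12330
  20–24: 5 × 0.294 × 0.925 = 1.35975
  25–29: 5 × 0.247 × 0.922 = 1.13867
  30–34: 5 × 0.100 × 0.902 = 0.45100
  35–39: 5 × 0.015 × 0.892 = 0.06690
  40–44: 5 × 0.001 × 0.874 = 0.00437
  45–49: 5 × 0.000 × 0.862 = 0.00000
Sum = 4.14399
NRR = 0.48544 × 4.14399 = 2.01166
With NRR above 1 the population is above replacement fertility.

2.012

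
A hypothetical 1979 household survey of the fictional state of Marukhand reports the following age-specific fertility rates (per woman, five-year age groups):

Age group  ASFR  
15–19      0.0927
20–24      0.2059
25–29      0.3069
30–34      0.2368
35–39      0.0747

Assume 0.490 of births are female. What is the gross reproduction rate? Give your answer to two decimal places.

2.25

Proportion female at birth = 0.490.
Sum of ASFRs = 0.0927 + 0.2059 + 0.3069 + 0.2368 + 0.0747 = 0.9170
TFR = 5 × 0.9170 = 4.585
GRR = 0.490 × 4.585 = 2.24665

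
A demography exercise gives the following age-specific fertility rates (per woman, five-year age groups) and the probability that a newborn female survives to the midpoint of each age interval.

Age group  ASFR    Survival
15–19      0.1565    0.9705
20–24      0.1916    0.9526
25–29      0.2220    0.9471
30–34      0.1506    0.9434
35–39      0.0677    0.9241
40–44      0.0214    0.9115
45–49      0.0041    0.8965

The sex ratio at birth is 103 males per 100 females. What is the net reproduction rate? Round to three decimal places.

1.903

Proportion female at birth = 100 / (100 + 103) = 0.49261.
Each age group contributes 5 × ASFR × survival:
  15–19: 5 × 0.1565 × 0.9705 = 0.75942
  20–24: 5 × 0.1916 × 0.9526 = 0.91259
  25–29: 5 × 0.2220 × 0.9471 = 1.05128
  30–34: 5 × 0.1506 × 0.9434 = 0.71038
  35–39: 5 × 0.0677 × 0.9241 = 0.31281
  40–44: 5 × 0.0214 × 0.9115 = 0.09753
  45–49: 5 × 0.0041 × 0.8965 = 0.01838
Sum = 3.86239
NRR = 0.49261 × 3.86239 = 1.90265
With NRR above 1 the population is above replacement fertility.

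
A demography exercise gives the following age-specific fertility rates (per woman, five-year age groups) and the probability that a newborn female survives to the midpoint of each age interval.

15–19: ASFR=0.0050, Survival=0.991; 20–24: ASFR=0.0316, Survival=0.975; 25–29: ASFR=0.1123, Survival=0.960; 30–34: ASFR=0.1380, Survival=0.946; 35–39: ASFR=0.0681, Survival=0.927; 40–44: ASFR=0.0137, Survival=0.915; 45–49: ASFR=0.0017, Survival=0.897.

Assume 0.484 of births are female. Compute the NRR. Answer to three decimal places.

0.850

Proportion female at birth = 0.484.
Per-age-group product (5 × ASFR × survival probability):
  15–19: 5 × 0.0050 × 0.991 = 0.02478
  20–24: 5 × 0.0316 × 0.975 = 0.15405
  25–29: 5 × 0.1123 × 0.960 = 0.53904
  30–34: 5 × 0.1380 × 0.946 = 0.65274
  35–39: 5 × 0.0681 × 0.927 = 0.31564
  40–44: 5 × 0.0137 × 0.915 = 0.06268
  45–49: 5 × 0.0017 × 0.897 = 0.00762
Sum = 1.75655
NRR = 0.484 × 1.75655 = 0.85017
With NRR below 1 the population is below replacement fertility.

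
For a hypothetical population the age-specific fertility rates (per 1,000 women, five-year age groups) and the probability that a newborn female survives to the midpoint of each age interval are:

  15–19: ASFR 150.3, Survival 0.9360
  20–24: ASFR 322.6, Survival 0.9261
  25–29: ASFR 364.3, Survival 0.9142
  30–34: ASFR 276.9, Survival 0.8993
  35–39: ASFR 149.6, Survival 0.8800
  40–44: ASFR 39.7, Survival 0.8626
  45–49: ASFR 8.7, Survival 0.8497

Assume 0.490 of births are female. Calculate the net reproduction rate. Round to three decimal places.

Proportion female at birth = 0.490.
Each age group contributes 5 × ASFR × survival:
  15–19: 5 × 150.3/1000 × 0.9360 = 0.70340
  20–24: 5 × 322.6/1000 × 0.9261 = 1.49380
  25–29: 5 × 364.3/1000 × 0.9142 = 1.66522
  30–34: 5 × 276.9/1000 × 0.8993 = 1.24508
  35–39: 5 × 149.6/1000 × 0.8800 = 0.65824
  40–44: 5 × 39.7/1000 × 0.8626 = 0.17123
  45–49: 5 × 8.7/1000 × 0.8497 = 0.03696
Sum = 5.97393
NRR = 0.490 × 5.97393 = 2.92723

2.927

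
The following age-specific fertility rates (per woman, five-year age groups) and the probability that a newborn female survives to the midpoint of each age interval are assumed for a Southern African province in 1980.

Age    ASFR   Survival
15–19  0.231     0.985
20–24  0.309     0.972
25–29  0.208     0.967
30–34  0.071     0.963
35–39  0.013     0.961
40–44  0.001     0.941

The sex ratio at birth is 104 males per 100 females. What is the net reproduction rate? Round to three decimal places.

Proportion female at birth = 100 / (100 + 104) = 0.49020.
Survival-weighted fertility by age (5·fₓ·Sₓ):
  15–19: 5 × 0.231 × 0.985 = 1.13768
  20–24: 5 × 0.309 × 0.972 = 1.50174
  25–29: 5 × 0.208 × 0.967 = 1.00568
  30–34: 5 × 0.071 × 0.963 = 0.34187
  35–39: 5 × 0.013 × 0.961 = 0.06247
  40–44: 5 × 0.001 × 0.941 = 0.00471
Sum = 4.05415
NRR = 0.49020 × 4.05415 = 1.98734
With NRR above 1 the population is above replacement fertility.

1.987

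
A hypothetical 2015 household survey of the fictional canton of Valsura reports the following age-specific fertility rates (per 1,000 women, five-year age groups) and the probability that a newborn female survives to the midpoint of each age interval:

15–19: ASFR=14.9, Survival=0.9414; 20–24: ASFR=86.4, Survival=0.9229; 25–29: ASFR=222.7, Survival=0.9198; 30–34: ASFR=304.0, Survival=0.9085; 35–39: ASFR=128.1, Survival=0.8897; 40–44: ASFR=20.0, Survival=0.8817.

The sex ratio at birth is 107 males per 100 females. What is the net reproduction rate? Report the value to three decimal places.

1.706

Proportion female at birth = 100 / (100 + 107) = 0.48309.
Weighting each age-specific rate by interval width and survival:
  15–19: 5 × 14.9/1000 × 0.9414 = 0.07013
  20–24: 5 × 86.4/1000 × 0.9229 = 0.39869
  25–29: 5 × 222.7/1000 × 0.9198 = 1.02420
  30–34: 5 × 304.0/1000 × 0.9085 = 1.38092
  35–39: 5 × 128.1/1000 × 0.8897 = 0.56985
  40–44: 5 × 20.0/1000 × 0.8817 = 0.08817
Sum = 3.53196
NRR = 0.48309 × 3.53196 = 1.70625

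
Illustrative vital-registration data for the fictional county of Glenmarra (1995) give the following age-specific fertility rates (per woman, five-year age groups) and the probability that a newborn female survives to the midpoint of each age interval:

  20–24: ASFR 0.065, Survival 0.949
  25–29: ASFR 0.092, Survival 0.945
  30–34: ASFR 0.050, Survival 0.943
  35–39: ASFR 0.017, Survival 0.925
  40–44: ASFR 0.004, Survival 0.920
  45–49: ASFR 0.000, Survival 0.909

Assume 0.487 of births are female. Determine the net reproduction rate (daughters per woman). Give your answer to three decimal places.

0.524

Proportion female at birth = 0.487.
Weighting each age-specific rate by interval width and survival:
  20–24: 5 × 0.065 × 0.949 = 0.30843
  25–29: 5 × 0.092 × 0.945 = 0.43470
  30–34: 5 × 0.050 × 0.943 = 0.23575
  35–39: 5 × 0.017 × 0.925 = 0.07863
  40–44: 5 × 0.004 × 0.920 = 0.01840
  45–49: 5 × 0.000 × 0.909 = 0.00000
Sum = 1.07591
NRR = 0.487 × 1.07591 = 0.52397
An NRR under 1 implies long-run decline under these rates.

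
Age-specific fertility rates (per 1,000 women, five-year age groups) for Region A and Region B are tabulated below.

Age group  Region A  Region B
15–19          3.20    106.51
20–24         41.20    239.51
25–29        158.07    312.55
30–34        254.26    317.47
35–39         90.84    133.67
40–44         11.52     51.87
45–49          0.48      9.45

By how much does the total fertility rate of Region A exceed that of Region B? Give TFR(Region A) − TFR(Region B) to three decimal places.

-3.057

Region A:
  Sum of ASFRs = 3.20 + 41.20 + 158.07 + 254.26 + 90.84 + 11.52 + 0.48 = 559.57
  TFR = 5 × 559.57 / 1000 = 2.79785
Region B:
  Sum of ASFRs = 106.51 + 239.51 + 312.55 + 317.47 + 133.67 + 51.87 + 9.45 = 1171.03
  TFR = 5 × 1171.03 / 1000 = 5.85515
Difference = 2.79785 − 5.85515 = -3.0573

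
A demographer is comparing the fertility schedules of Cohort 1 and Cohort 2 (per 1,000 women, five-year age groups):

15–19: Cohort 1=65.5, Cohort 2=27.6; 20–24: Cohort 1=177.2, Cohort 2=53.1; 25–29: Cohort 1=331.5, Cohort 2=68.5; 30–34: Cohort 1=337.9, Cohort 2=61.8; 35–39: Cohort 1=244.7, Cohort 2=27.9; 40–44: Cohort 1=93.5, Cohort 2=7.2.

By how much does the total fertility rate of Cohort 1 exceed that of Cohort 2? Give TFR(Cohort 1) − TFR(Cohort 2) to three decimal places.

Cohort 1:
  Sum of ASFRs = 65.5 + 177.2 + 331.5 + 337.9 + 244.7 + 93.5 = 1250.3
  TFR = 5 × 1250.3 / 1000 = 6.2515
Cohort 2:
  Sum of ASFRs = 27.6 + 53.1 + 68.5 + 61.8 + 27.9 + 7.2 = 246.1
  TFR = 5 × 246.1 / 1000 = 1.2305
Difference = 6.2515 − 1.2305 = 5.021

5.021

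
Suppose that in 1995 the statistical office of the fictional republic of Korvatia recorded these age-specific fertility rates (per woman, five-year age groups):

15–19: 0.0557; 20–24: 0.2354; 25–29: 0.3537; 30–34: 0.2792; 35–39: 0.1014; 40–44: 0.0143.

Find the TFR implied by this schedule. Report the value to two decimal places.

5.20

Sum of ASFRs = 0.0557 + 0.2354 + 0.3537 + 0.2792 + 0.1014 + 0.0143 = 1.0397
TFR = 5 × 1.0397 = 5.1985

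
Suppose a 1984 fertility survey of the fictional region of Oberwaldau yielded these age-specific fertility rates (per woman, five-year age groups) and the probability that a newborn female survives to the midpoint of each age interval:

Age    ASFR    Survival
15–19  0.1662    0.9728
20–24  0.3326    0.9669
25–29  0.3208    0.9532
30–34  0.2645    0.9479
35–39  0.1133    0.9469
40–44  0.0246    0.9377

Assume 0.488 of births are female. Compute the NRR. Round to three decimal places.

Proportion female at birth = 0.488.
Each age group contributes 5 × ASFR × survival:
  15–19: 5 × 0.1662 × 0.9728 = 0.80840
  20–24: 5 × 0.3326 × 0.9669 = 1.60795
  25–29: 5 × 0.3208 × 0.9532 = 1.52893
  30–34: 5 × 0.2645 × 0.9479 = 1.25360
  35–39: 5 × 0.1133 × 0.9469 = 0.53642
  40–44: 5 × 0.0246 × 0.9377 = 0.11534
Sum = 5.85064
NRR = 0.488 × 5.85064 = 2.85511
NRR > 1, so each generation more than replaces itself.

2.855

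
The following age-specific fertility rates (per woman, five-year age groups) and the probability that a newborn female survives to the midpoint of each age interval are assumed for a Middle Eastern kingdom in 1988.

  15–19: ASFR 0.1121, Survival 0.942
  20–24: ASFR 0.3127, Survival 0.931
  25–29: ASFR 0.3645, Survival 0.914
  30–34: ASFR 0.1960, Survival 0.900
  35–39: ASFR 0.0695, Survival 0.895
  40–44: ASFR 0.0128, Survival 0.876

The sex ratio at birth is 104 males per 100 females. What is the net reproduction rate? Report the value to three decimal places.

2.401

Proportion female at birth = 100 / (100 + 104) = 0.49020.
Each age group contributes 5 × ASFR × survival:
  15–19: 5 × 0.1121 × 0.942 = 0.52799
  20–24: 5 × 0.3127 × 0.931 = 1.45562
  25–29: 5 × 0.3645 × 0.914 = 1.66577
  30–34: 5 × 0.1960 × 0.900 = 0.88200
  35–39: 5 × 0.0695 × 0.895 = 0.31101
  40–44: 5 × 0.0128 × 0.876 = 0.05606
Sum = 4.89845
NRR = 0.49020 × 4.89845 = 2.40122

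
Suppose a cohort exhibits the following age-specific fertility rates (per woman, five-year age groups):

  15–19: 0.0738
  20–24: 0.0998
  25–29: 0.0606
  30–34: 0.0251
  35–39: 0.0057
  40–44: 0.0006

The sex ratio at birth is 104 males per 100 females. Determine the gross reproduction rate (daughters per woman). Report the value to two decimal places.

0.65

Proportion female at birth = 100 / (100 + 104) = 0.49020.
Sum of ASFRs = 0.0738 + 0.0998 + 0.0606 + 0.0251 + 0.0057 + 0.0006 = 0.2656
TFR = 5 × 0.2656 = 1.328
GRR = 0.49020 × 1.328 = 0.65099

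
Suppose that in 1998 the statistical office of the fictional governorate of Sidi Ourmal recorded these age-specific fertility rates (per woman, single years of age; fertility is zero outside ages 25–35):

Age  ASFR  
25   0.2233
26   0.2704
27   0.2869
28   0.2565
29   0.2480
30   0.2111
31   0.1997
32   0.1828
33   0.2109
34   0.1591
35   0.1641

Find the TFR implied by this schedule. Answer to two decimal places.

2.41

Sum of ASFRs = 0.2233 + 0.2704 + 0.2869 + 0.2565 + 0.2480 + 0.2111 + 0.1997 + 0.1828 + 0.2109 + 0.1591 + 0.1641 = 2.4128
TFR = 2.4128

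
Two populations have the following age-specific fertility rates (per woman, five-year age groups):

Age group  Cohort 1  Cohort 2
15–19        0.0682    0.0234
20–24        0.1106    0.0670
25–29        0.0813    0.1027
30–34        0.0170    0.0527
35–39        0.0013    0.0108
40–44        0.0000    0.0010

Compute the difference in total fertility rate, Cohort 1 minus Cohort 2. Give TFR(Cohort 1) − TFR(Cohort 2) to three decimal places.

0.104

Cohort 1:
  Sum of ASFRs = 0.0682 + 0.1106 + 0.0813 + 0.0170 + 0.0013 + 0.0000 = 0.2784
  TFR = 5 × 0.2784 = 1.392
Cohort 2:
  Sum of ASFRs = 0.0234 + 0.0670 + 0.1027 + 0.0527 + 0.0108 + 0.0010 = 0.2576
  TFR = 5 × 0.2576 = 1.288
Difference = 1.392 − 1.288 = 0.104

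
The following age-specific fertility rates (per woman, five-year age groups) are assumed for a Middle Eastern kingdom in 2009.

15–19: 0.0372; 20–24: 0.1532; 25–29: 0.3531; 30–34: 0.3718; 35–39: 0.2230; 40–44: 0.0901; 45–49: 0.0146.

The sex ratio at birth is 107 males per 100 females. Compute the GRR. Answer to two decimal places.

3.00

Proportion female at birth = 100 / (100 + 107) = 0.48309.
Sum of ASFRs = 0.0372 + 0.1532 + 0.3531 + 0.3718 + 0.2230 + 0.0901 + 0.0146 = 1.2430
TFR = 5 × 1.2430 = 6.215
GRR = 0.48309 × 6.215 = 3.00240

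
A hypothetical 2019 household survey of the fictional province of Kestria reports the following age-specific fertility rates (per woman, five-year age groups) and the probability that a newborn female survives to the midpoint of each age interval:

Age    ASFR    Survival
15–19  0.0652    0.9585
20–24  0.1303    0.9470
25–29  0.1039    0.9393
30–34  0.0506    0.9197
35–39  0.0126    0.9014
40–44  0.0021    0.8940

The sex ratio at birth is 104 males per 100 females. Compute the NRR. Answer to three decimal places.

0.841

Proportion female at birth = 100 / (100 + 104) = 0.49020.
Survival-weighted fertility by age (5·fₓ·Sₓ):
  15–19: 5 × 0.0652 × 0.9585 = 0.31247
  20–24: 5 × 0.1303 × 0.9470 = 0.61697
  25–29: 5 × 0.1039 × 0.9393 = 0.48797
  30–34: 5 × 0.0506 × 0.9197 = 0.23268
  35–39: 5 × 0.0126 × 0.9014 = 0.05679
  40–44: 5 × 0.0021 × 0.8940 = 0.00939
Sum = 1.71627
NRR = 0.49020 × 1.71627 = 0.84132
With NRR below 1 the population is below replacement fertility.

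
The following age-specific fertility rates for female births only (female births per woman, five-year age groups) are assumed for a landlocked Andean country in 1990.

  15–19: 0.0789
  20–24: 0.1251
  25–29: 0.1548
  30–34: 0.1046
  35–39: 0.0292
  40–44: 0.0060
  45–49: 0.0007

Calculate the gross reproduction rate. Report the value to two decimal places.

Sum of female ASFRs = 0.0789 + 0.1251 + 0.1548 + 0.1046 + 0.0292 + 0.0060 + 0.0007 = 0.4993
GRR = 5 × 0.4993 = 2.4965

2.50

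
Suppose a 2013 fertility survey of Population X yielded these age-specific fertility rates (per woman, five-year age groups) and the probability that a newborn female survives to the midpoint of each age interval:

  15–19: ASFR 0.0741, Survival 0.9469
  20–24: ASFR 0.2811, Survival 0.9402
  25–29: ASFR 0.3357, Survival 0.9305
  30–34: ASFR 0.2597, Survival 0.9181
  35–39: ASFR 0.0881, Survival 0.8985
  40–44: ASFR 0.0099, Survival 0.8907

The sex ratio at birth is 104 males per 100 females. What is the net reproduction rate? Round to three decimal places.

Proportion female at birth = 100 / (100 + 104) = 0.49020.
Survival-weighted fertility by age (5·fₓ·Sₓ):
  15–19: 5 × 0.0741 × 0.9469 = 0.35083
  20–24: 5 × 0.2811 × 0.9402 = 1.32145
  25–29: 5 × 0.3357 × 0.9305 = 1.56184
  30–34: 5 × 0.2597 × 0.9181 = 1.19215
  35–39: 5 × 0.0881 × 0.8985 = 0.39579
  40–44: 5 × 0.0099 × 0.8907 = 0.04409
Sum = 4.86615
NRR = 0.49020 × 4.86615 = 2.38539
With NRR above 1 the population is above replacement fertility.

2.385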